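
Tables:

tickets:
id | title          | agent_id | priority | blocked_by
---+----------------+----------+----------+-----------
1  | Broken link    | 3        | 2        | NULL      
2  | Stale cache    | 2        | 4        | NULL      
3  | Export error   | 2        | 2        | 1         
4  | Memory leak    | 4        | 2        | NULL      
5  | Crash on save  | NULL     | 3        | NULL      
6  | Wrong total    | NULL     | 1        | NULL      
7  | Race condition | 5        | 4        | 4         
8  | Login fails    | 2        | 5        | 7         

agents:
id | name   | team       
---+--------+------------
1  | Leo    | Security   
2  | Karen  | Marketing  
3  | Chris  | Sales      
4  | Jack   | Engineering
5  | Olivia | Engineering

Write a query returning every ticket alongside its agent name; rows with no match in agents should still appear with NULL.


LEFT JOIN keeps every row from tickets (the left table); where agent_id has no match in agents, the agent columns become NULL. Walk through each ticket:
  - ticket 1 (Broken link): agent_id=3 -> matches Chris
  - ticket 2 (Stale cache): agent_id=2 -> matches Karen
  - ticket 3 (Export error): agent_id=2 -> matches Karen
  - ticket 4 (Memory leak): agent_id=4 -> matches Jack
  - ticket 5 (Crash on save): agent_id=NULL, no match -> kept with NULL
  - ticket 6 (Wrong total): agent_id=NULL, no match -> kept with NULL
  - ticket 7 (Race condition): agent_id=5 -> matches Olivia
  - ticket 8 (Login fails): agent_id=2 -> matches Karen
All 8 rows appear; 2 have NULL agent.

SQL:
SELECT a.title, b.name AS agent
FROM tickets a
LEFT JOIN agents b ON a.agent_id = b.id

Result:
title          | agent 
---------------+-------
Broken link    | Chris 
Stale cache    | Karen 
Export error   | Karen 
Memory leak    | Jack  
Crash on save  | NULL  
Wrong total    | NULL  
Race condition | Olivia
Login fails    | Karen 


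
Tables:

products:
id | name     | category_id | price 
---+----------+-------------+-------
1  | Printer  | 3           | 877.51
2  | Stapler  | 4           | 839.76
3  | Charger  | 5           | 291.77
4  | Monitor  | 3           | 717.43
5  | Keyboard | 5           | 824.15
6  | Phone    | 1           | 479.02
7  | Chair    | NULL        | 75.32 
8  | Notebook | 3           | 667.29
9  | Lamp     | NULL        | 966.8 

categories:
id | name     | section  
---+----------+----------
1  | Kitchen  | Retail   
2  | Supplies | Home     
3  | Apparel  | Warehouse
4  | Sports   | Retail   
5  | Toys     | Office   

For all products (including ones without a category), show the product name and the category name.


LEFT JOIN keeps every row from products (the left table); where category_id has no match in categories, the category columns become NULL. Walk through each product:
  - product 1 (Printer): category_id=3 -> matches Apparel
  - product 2 (Stapler): category_id=4 -> matches Sports
  - product 3 (Charger): category_id=5 -> matches Toys
  - product 4 (Monitor): category_id=3 -> matches Apparel
  - product 5 (Keyboard): category_id=5 -> matches Toys
  - product 6 (Phone): category_id=1 -> matches Kitchen
  - product 7 (Chair): category_id=NULL, no match -> kept with NULL
  - product 8 (Notebook): category_id=3 -> matches Apparel
  - product 9 (Lamp): category_id=NULL, no match -> kept with NULL
All 9 rows appear; 2 have NULL category.

SQL:
SELECT a.name, b.name AS category
FROM products a
LEFT JOIN categories b ON a.category_id = b.id

Result:
name     | category
---------+---------
Printer  | Apparel 
Stapler  | Sports  
Charger  | Toys    
Monitor  | Apparel 
Keyboard | Toys    
Phone    | Kitchen 
Chair    | NULL    
Notebook | Apparel 
Lamp     | NULL    


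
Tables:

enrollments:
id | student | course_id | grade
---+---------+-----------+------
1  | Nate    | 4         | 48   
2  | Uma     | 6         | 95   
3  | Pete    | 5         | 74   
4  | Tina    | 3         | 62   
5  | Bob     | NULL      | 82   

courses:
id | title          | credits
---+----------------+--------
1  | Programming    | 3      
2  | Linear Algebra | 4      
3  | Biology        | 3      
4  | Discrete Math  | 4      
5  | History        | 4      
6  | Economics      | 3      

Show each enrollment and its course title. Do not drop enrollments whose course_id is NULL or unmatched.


LEFT JOIN keeps every row from enrollments (the left table); where course_id has no match in courses, the course columns become NULL. Walk through each enrollment:
  - enrollment 1 (Nate): course_id=4 -> matches Discrete Math
  - enrollment 2 (Uma): course_id=6 -> matches Economics
  - enrollment 3 (Pete): course_id=5 -> matches History
  - enrollment 4 (Tina): course_id=3 -> matches Biology
  - enrollment 5 (Bob): course_id=NULL, no match -> kept with NULL
All 5 rows appear; 1 has NULL course.

SQL:
SELECT a.student, b.title AS course
FROM enrollments a
LEFT JOIN courses b ON a.course_id = b.id

Result:
student | course       
--------+--------------
Nate    | Discrete Math
Uma     | Economics    
Pete    | History      
Tina    | Biology      
Bob     | NULL         


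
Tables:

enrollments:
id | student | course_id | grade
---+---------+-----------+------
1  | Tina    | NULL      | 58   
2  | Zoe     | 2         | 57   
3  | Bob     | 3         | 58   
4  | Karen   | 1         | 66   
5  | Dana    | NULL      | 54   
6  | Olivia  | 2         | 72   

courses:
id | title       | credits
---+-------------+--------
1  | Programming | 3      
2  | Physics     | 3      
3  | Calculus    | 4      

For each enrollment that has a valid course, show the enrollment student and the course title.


INNER JOIN keeps only enrollments rows whose course_id matches an id in courses. Walk through each enrollment:
  - enrollment 1 (Tina): course_id=NULL, no match -> dropped
  - enrollment 2 (Zoe): course_id=2 -> matches Physics
  - enrollment 3 (Bob): course_id=3 -> matches Calculus
  - enrollment 4 (Karen): course_id=1 -> matches Programming
  - enrollment 5 (Dana): course_id=NULL, no match -> dropped
  - enrollment 6 (Olivia): course_id=2 -> matches Physics
So 2 of 6 rows are dropped.

SQL:
SELECT a.student, b.title AS course
FROM enrollments a
INNER JOIN courses b ON a.course_id = b.id

Result:
student | course     
--------+------------
Zoe     | Physics    
Bob     | Calculus   
Karen   | Programming
Olivia  | Physics    


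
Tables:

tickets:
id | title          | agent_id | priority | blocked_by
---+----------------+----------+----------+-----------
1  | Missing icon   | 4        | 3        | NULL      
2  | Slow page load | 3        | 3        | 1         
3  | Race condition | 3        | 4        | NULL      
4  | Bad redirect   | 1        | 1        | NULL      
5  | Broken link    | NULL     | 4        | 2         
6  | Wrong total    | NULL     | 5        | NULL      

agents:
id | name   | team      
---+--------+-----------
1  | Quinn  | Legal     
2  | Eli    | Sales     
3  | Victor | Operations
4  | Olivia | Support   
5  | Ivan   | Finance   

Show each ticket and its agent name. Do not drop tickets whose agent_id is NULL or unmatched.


LEFT JOIN keeps every row from tickets (the left table); where agent_id has no match in agents, the agent columns become NULL. Walk through each ticket:
  - ticket 1 (Missing icon): agent_id=4 -> matches Olivia
  - ticket 2 (Slow page load): agent_id=3 -> matches Victor
  - ticket 3 (Race condition): agent_id=3 -> matches Victor
  - ticket 4 (Bad redirect): agent_id=1 -> matches Quinn
  - ticket 5 (Broken link): agent_id=NULL, no match -> kept with NULL
  - ticket 6 (Wrong total): agent_id=NULL, no match -> kept with NULL
All 6 rows appear; 2 have NULL agent.

SQL:
SELECT a.title, b.name AS agent
FROM tickets a
LEFT JOIN agents b ON a.agent_id = b.id

Result:
title          | agent 
---------------+-------
Missing icon   | Olivia
Slow page load | Victor
Race condition | Victor
Bad redirect   | Quinn 
Broken link    | NULL  
Wrong total    | NULL  


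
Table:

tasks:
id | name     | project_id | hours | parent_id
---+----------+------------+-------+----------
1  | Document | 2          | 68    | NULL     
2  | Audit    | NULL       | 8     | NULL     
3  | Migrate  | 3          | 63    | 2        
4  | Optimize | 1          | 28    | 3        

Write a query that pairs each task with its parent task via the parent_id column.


This is a self-join: tasks is joined to a second copy of itself, matching each row's parent_id to another row's id. Use LEFT JOIN so rows with parent_id=NULL are kept.
  - task 1 (Document): parent_id=NULL -> NULL
  - task 2 (Audit): parent_id=NULL -> NULL
  - task 3 (Migrate): parent_id=2 -> Audit
  - task 4 (Optimize): parent_id=3 -> Migrate

SQL:
SELECT a.name AS item, b.name AS parent
FROM tasks a
LEFT JOIN tasks b ON a.parent_id = b.id

Result:
item     | parent 
---------+--------
Document | NULL   
Audit    | NULL   
Migrate  | Audit  
Optimize | Migrate


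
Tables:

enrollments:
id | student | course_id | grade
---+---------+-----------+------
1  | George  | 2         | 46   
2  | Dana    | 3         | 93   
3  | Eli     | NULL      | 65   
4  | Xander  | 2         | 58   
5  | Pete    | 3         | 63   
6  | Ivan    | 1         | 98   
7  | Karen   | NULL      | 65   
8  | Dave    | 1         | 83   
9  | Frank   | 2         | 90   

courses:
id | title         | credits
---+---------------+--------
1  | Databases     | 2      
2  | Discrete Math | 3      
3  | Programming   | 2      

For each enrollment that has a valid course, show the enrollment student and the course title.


INNER JOIN keeps only enrollments rows whose course_id matches an id in courses. Walk through each enrollment:
  - enrollment 1 (George): course_id=2 -> matches Discrete Math
  - enrollment 2 (Dana): course_id=3 -> matches Programming
  - enrollment 3 (Eli): course_id=NULL, no match -> dropped
  - enrollment 4 (Xander): course_id=2 -> matches Discrete Math
  - enrollment 5 (Pete): course_id=3 -> matches Programming
  - enrollment 6 (Ivan): course_id=1 -> matches Databases
  - enrollment 7 (Karen): course_id=NULL, no match -> dropped
  - enrollment 8 (Dave): course_id=1 -> matches Databases
  - enrollment 9 (Frank): course_id=2 -> matches Discrete Math
So 2 of 9 rows are dropped.

SQL:
SELECT a.student, b.title AS course
FROM enrollments a
INNER JOIN courses b ON a.course_id = b.id

Result:
student | course       
--------+--------------
George  | Discrete Math
Dana    | Programming  
Xander  | Discrete Math
Pete    | Programming  
Ivan    | Databases    
Dave    | Databases    
Frank   | Discrete Math


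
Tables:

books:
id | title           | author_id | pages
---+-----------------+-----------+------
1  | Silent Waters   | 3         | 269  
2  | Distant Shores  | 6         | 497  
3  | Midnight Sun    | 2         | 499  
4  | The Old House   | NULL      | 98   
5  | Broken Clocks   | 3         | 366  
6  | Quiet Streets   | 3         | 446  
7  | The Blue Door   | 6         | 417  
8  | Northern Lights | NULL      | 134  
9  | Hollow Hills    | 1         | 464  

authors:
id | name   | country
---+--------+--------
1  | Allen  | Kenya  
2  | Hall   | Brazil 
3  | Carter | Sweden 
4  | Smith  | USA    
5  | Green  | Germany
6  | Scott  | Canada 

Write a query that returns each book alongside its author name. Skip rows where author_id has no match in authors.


INNER JOIN keeps only books rows whose author_id matches an id in authors. Walk through each book:
  - book 1 (Silent Waters): author_id=3 -> matches Carter
  - book 2 (Distant Shores): author_id=6 -> matches Scott
  - book 3 (Midnight Sun): author_id=2 -> matches Hall
  - book 4 (The Old House): author_id=NULL, no match -> dropped
  - book 5 (Broken Clocks): author_id=3 -> matches Carter
  - book 6 (Quiet Streets): author_id=3 -> matches Carter
  - book 7 (The Blue Door): author_id=6 -> matches Scott
  - book 8 (Northern Lights): author_id=NULL, no match -> dropped
  - book 9 (Hollow Hills): author_id=1 -> matches Allen
So 2 of 9 rows are dropped.

SQL:
SELECT a.title, b.name AS author
FROM books a
INNER JOIN authors b ON a.author_id = b.id

Result:
title          | author
---------------+-------
Silent Waters  | Carter
Distant Shores | Scott 
Midnight Sun   | Hall  
Broken Clocks  | Carter
Quiet Streets  | Carter
The Blue Door  | Scott 
Hollow Hills   | Allen 


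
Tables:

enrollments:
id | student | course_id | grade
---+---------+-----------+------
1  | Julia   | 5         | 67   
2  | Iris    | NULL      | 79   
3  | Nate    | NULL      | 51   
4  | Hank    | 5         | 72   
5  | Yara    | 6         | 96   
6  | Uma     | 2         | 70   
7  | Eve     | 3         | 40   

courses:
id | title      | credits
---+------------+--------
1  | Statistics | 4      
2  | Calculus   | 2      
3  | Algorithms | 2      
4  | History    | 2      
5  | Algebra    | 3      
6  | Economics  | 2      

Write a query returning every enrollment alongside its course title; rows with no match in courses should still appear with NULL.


LEFT JOIN keeps every row from enrollments (the left table); where course_id has no match in courses, the course columns become NULL. Walk through each enrollment:
  - enrollment 1 (Julia): course_id=5 -> matches Algebra
  - enrollment 2 (Iris): course_id=NULL, no match -> kept with NULL
  - enrollment 3 (Nate): course_id=NULL, no match -> kept with NULL
  - enrollment 4 (Hank): course_id=5 -> matches Algebra
  - enrollment 5 (Yara): course_id=6 -> matches Economics
  - enrollment 6 (Uma): course_id=2 -> matches Calculus
  - enrollment 7 (Eve): course_id=3 -> matches Algorithms
All 7 rows appear; 2 have NULL course.

SQL:
SELECT a.student, b.title AS course
FROM enrollments a
LEFT JOIN courses b ON a.course_id = b.id

Result:
student | course    
--------+-----------
Julia   | Algebra   
Iris    | NULL      
Nate    | NULL      
Hank    | Algebra   
Yara    | Economics 
Uma     | Calculus  
Eve     | Algorithms


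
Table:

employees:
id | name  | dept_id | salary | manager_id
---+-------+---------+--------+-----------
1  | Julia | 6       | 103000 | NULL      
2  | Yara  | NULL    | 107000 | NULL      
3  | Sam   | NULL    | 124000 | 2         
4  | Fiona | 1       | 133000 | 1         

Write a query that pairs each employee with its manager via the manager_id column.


This is a self-join: employees is joined to a second copy of itself, matching each row's manager_id to another row's id. Use LEFT JOIN so rows with manager_id=NULL are kept.
  - employee 1 (Julia): manager_id=NULL -> NULL
  - employee 2 (Yara): manager_id=NULL -> NULL
  - employee 3 (Sam): manager_id=2 -> Yara
  - employee 4 (Fiona): manager_id=1 -> Julia

SQL:
SELECT a.name AS item, b.name AS manager
FROM employees a
LEFT JOIN employees b ON a.manager_id = b.id

Result:
item  | manager
------+--------
Julia | NULL   
Yara  | NULL   
Sam   | Yara   
Fiona | Julia  


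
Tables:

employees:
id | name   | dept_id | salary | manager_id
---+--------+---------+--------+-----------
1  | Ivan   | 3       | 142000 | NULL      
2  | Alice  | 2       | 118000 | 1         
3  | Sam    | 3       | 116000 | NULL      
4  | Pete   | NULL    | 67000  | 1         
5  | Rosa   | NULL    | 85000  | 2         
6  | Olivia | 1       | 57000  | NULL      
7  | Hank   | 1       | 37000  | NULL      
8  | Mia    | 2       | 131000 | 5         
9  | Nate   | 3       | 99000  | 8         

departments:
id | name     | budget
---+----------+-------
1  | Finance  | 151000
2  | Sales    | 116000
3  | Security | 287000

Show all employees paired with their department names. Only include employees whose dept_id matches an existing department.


INNER JOIN keeps only employees rows whose dept_id matches an id in departments. Walk through each employee:
  - employee 1 (Ivan): dept_id=3 -> matches Security
  - employee 2 (Alice): dept_id=2 -> matches Sales
  - employee 3 (Sam): dept_id=3 -> matches Security
  - employee 4 (Pete): dept_id=NULL, no match -> dropped
  - employee 5 (Rosa): dept_id=NULL, no match -> dropped
  - employee 6 (Olivia): dept_id=1 -> matches Finance
  - employee 7 (Hank): dept_id=1 -> matches Finance
  - employee 8 (Mia): dept_id=2 -> matches Sales
  - employee 9 (Nate): dept_id=3 -> matches Security
So 2 of 9 rows are dropped.

SQL:
SELECT a.name, b.name AS department
FROM employees a
INNER JOIN departments b ON a.dept_id = b.id

Result:
name   | department
-------+-----------
Ivan   | Security  
Alice  | Sales     
Sam    | Security  
Olivia | Finance   
Hank   | Finance   
Mia    | Sales     
Nate   | Security  


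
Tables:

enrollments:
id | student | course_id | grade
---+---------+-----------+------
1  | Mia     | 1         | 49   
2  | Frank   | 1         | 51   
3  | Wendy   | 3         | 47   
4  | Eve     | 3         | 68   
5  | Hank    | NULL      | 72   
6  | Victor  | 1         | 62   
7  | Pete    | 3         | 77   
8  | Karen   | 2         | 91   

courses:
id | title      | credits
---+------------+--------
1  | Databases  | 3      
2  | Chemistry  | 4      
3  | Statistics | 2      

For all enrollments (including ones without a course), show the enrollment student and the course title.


LEFT JOIN keeps every row from enrollments (the left table); where course_id has no match in courses, the course columns become NULL. Walk through each enrollment:
  - enrollment 1 (Mia): course_id=1 -> matches Databases
  - enrollment 2 (Frank): course_id=1 -> matches Databases
  - enrollment 3 (Wendy): course_id=3 -> matches Statistics
  - enrollment 4 (Eve): course_id=3 -> matches Statistics
  - enrollment 5 (Hank): course_id=NULL, no match -> kept with NULL
  - enrollment 6 (Victor): course_id=1 -> matches Databases
  - enrollment 7 (Pete): course_id=3 -> matches Statistics
  - enrollment 8 (Karen): course_id=2 -> matches Chemistry
All 8 rows appear; 1 has NULL course.

SQL:
SELECT a.student, b.title AS course
FROM enrollments a
LEFT JOIN courses b ON a.course_id = b.id

Result:
student | course    
--------+-----------
Mia     | Databases 
Frank   | Databases 
Wendy   | Statistics
Eve     | Statistics
Hank    | NULL      
Victor  | Databases 
Pete    | Statistics
Karen   | Chemistry 


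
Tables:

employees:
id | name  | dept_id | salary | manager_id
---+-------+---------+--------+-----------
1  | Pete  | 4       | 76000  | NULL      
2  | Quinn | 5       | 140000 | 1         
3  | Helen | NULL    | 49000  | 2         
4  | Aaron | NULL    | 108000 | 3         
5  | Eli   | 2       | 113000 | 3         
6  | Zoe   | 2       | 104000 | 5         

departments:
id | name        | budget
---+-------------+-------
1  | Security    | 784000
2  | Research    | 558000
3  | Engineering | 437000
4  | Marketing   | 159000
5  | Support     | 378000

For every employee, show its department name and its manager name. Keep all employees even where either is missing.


Two LEFT JOINs from the same base table employees: one to departments via dept_id, one to employees itself via manager_id. Both are LEFT so every employee is preserved.
Match against departments:
  - employee 1 (Pete): dept_id=4 -> matches Marketing
  - employee 2 (Quinn): dept_id=5 -> matches Support
  - employee 3 (Helen): dept_id=NULL, no match -> kept with NULL
  - employee 4 (Aaron): dept_id=NULL, no match -> kept with NULL
  - employee 5 (Eli): dept_id=2 -> matches Research
  - employee 6 (Zoe): dept_id=2 -> matches Research
Match against employees (self):
  - employee 1 (Pete): manager_id=NULL -> NULL
  - employee 2 (Quinn): manager_id=1 -> Pete
  - employee 3 (Helen): manager_id=2 -> Quinn
  - employee 4 (Aaron): manager_id=3 -> Helen
  - employee 5 (Eli): manager_id=3 -> Helen
  - employee 6 (Zoe): manager_id=5 -> Eli

SQL:
SELECT a.name, b.name AS department, c.name AS manager
FROM employees a
LEFT JOIN departments b ON a.dept_id = b.id
LEFT JOIN employees c ON a.manager_id = c.id

Result:
name  | department | manager
------+------------+--------
Pete  | Marketing  | NULL   
Quinn | Support    | Pete   
Helen | NULL       | Quinn  
Aaron | NULL       | Helen  
Eli   | Research   | Helen  
Zoe   | Research   | Eli    


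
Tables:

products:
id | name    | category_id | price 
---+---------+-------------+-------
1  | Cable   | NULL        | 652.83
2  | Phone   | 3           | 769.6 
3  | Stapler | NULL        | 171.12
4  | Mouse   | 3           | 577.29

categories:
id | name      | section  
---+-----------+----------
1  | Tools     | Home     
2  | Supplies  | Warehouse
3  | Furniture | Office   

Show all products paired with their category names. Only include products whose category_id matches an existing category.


INNER JOIN keeps only products rows whose category_id matches an id in categories. Walk through each product:
  - product 1 (Cable): category_id=NULL, no match -> dropped
  - product 2 (Phone): category_id=3 -> matches Furniture
  - product 3 (Stapler): category_id=NULL, no match -> dropped
  - product 4 (Mouse): category_id=3 -> matches Furniture
So 2 of 4 rows are dropped.

SQL:
SELECT a.name, b.name AS category
FROM products a
INNER JOIN categories b ON a.category_id = b.id

Result:
name  | category 
------+----------
Phone | Furniture
Mouse | Furniture


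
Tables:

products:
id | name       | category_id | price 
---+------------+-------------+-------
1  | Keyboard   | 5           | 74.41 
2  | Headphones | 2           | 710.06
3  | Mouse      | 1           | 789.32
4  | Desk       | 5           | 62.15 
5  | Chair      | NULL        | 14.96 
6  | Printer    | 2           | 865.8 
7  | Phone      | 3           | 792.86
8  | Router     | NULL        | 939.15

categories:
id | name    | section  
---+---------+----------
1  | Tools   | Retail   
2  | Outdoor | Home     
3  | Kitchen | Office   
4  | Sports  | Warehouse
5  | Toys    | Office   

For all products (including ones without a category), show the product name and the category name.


LEFT JOIN keeps every row from products (the left table); where category_id has no match in categories, the category columns become NULL. Walk through each product:
  - product 1 (Keyboard): category_id=5 -> matches Toys
  - product 2 (Headphones): category_id=2 -> matches Outdoor
  - product 3 (Mouse): category_id=1 -> matches Tools
  - product 4 (Desk): category_id=5 -> matches Toys
  - product 5 (Chair): category_id=NULL, no match -> kept with NULL
  - product 6 (Printer): category_id=2 -> matches Outdoor
  - product 7 (Phone): category_id=3 -> matches Kitchen
  - product 8 (Router): category_id=NULL, no match -> kept with NULL
All 8 rows appear; 2 have NULL category.

SQL:
SELECT a.name, b.name AS category
FROM products a
LEFT JOIN categories b ON a.category_id = b.id

Result:
name       | category
-----------+---------
Keyboard   | Toys    
Headphones | Outdoor 
Mouse      | Tools   
Desk       | Toys    
Chair      | NULL    
Printer    | Outdoor 
Phone      | Kitchen 
Router     | NULL    


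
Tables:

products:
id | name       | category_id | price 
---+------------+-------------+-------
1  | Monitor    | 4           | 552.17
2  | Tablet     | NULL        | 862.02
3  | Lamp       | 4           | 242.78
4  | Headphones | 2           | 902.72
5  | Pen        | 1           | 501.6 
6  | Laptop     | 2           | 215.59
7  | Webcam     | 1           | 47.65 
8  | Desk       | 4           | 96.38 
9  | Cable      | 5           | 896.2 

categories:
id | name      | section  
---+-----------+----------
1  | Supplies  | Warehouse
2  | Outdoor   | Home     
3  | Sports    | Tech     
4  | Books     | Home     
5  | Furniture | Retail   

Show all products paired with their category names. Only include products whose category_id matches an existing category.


INNER JOIN keeps only products rows whose category_id matches an id in categories. Walk through each product:
  - product 1 (Monitor): category_id=4 -> matches Books
  - product 2 (Tablet): category_id=NULL, no match -> dropped
  - product 3 (Lamp): category_id=4 -> matches Books
  - product 4 (Headphones): category_id=2 -> matches Outdoor
  - product 5 (Pen): category_id=1 -> matches Supplies
  - product 6 (Laptop): category_id=2 -> matches Outdoor
  - product 7 (Webcam): category_id=1 -> matches Supplies
  - product 8 (Desk): category_id=4 -> matches Books
  - product 9 (Cable): category_id=5 -> matches Furniture
So 1 of 9 rows is dropped.

SQL:
SELECT a.name, b.name AS category
FROM products a
INNER JOIN categories b ON a.category_id = b.id

Result:
name       | category 
-----------+----------
Monitor    | Books    
Lamp       | Books    
Headphones | Outdoor  
Pen        | Supplies 
Laptop     | Outdoor  
Webcam     | Supplies 
Desk       | Books    
Cable      | Furniture


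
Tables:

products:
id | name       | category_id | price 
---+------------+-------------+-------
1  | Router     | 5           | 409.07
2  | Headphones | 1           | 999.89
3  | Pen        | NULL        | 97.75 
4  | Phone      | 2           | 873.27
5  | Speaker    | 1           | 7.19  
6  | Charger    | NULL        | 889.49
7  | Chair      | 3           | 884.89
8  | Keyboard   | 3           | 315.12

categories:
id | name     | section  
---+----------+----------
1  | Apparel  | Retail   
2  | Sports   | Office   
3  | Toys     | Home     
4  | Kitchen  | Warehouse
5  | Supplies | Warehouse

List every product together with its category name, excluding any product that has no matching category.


INNER JOIN keeps only products rows whose category_id matches an id in categories. Walk through each product:
  - product 1 (Router): category_id=5 -> matches Supplies
  - product 2 (Headphones): category_id=1 -> matches Apparel
  - product 3 (Pen): category_id=NULL, no match -> dropped
  - product 4 (Phone): category_id=2 -> matches Sports
  - product 5 (Speaker): category_id=1 -> matches Apparel
  - product 6 (Charger): category_id=NULL, no match -> dropped
  - product 7 (Chair): category_id=3 -> matches Toys
  - product 8 (Keyboard): category_id=3 -> matches Toys
So 2 of 8 rows are dropped.

SQL:
SELECT a.name, b.name AS category
FROM products a
INNER JOIN categories b ON a.category_id = b.id

Result:
name       | category
-----------+---------
Router     | Supplies
Headphones | Apparel 
Phone      | Sports  
Speaker    | Apparel 
Chair      | Toys    
Keyboard   | Toys    


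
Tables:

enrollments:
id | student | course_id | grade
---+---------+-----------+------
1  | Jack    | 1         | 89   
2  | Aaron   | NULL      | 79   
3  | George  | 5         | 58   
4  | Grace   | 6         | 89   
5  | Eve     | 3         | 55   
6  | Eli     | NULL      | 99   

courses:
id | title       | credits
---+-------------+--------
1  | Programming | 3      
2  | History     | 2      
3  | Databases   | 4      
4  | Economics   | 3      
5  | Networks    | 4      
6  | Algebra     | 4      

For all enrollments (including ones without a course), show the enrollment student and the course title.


LEFT JOIN keeps every row from enrollments (the left table); where course_id has no match in courses, the course columns become NULL. Walk through each enrollment:
  - enrollment 1 (Jack): course_id=1 -> matches Programming
  - enrollment 2 (Aaron): course_id=NULL, no match -> kept with NULL
  - enrollment 3 (George): course_id=5 -> matches Networks
  - enrollment 4 (Grace): course_id=6 -> matches Algebra
  - enrollment 5 (Eve): course_id=3 -> matches Databases
  - enrollment 6 (Eli): course_id=NULL, no match -> kept with NULL
All 6 rows appear; 2 have NULL course.

SQL:
SELECT a.student, b.title AS course
FROM enrollments a
LEFT JOIN courses b ON a.course_id = b.id

Result:
student | course     
--------+------------
Jack    | Programming
Aaron   | NULL       
George  | Networks   
Grace   | Algebra    
Eve     | Databases  
Eli     | NULL       


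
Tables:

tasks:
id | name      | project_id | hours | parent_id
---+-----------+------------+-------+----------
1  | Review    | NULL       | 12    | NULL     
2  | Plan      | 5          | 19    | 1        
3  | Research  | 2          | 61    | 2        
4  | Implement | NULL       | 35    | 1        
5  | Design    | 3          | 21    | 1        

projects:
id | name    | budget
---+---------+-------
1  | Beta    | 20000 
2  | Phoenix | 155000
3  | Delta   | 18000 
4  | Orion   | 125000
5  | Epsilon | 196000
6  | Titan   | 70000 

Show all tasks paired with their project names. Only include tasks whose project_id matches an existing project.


INNER JOIN keeps only tasks rows whose project_id matches an id in projects. Walk through each task:
  - task 1 (Review): project_id=NULL, no match -> dropped
  - task 2 (Plan): project_id=5 -> matches Epsilon
  - task 3 (Research): project_id=2 -> matches Phoenix
  - task 4 (Implement): project_id=NULL, no match -> dropped
  - task 5 (Design): project_id=3 -> matches Delta
So 2 of 5 rows are dropped.

SQL:
SELECT a.name, b.name AS project
FROM tasks a
INNER JOIN projects b ON a.project_id = b.id

Result:
name     | project
---------+--------
Plan     | Epsilon
Research | Phoenix
Design   | Delta  


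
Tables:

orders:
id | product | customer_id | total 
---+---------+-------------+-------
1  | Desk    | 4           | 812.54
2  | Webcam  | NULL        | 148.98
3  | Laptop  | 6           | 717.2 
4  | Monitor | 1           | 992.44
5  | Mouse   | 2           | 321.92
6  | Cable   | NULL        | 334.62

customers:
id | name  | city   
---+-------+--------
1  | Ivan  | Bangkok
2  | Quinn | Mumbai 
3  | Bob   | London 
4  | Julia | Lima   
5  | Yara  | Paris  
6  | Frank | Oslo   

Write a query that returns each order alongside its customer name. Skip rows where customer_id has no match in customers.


INNER JOIN keeps only orders rows whose customer_id matches an id in customers. Walk through each order:
  - order 1 (Desk): customer_id=4 -> matches Julia
  - order 2 (Webcam): customer_id=NULL, no match -> dropped
  - order 3 (Laptop): customer_id=6 -> matches Frank
  - order 4 (Monitor): customer_id=1 -> matches Ivan
  - order 5 (Mouse): customer_id=2 -> matches Quinn
  - order 6 (Cable): customer_id=NULL, no match -> dropped
So 2 of 6 rows are dropped.

SQL:
SELECT a.product, b.name AS customer
FROM orders a
INNER JOIN customers b ON a.customer_id = b.id

Result:
product | customer
--------+---------
Desk    | Julia   
Laptop  | Frank   
Monitor | Ivan    
Mouse   | Quinn   


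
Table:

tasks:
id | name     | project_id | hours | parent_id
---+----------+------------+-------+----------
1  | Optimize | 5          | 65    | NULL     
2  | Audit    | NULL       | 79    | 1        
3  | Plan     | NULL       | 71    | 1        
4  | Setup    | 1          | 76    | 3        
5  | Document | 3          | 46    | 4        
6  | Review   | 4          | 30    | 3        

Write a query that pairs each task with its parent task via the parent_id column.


This is a self-join: tasks is joined to a second copy of itself, matching each row's parent_id to another row's id. Use LEFT JOIN so rows with parent_id=NULL are kept.
  - task 1 (Optimize): parent_id=NULL -> NULL
  - task 2 (Audit): parent_id=1 -> Optimize
  - task 3 (Plan): parent_id=1 -> Optimize
  - task 4 (Setup): parent_id=3 -> Plan
  - task 5 (Document): parent_id=4 -> Setup
  - task 6 (Review): parent_id=3 -> Plan

SQL:
SELECT a.name AS item, b.name AS parent
FROM tasks a
LEFT JOIN tasks b ON a.parent_id = b.id

Result:
item     | parent  
---------+---------
Optimize | NULL    
Audit    | Optimize
Plan     | Optimize
Setup    | Plan    
Document | Setup   
Review   | Plan    


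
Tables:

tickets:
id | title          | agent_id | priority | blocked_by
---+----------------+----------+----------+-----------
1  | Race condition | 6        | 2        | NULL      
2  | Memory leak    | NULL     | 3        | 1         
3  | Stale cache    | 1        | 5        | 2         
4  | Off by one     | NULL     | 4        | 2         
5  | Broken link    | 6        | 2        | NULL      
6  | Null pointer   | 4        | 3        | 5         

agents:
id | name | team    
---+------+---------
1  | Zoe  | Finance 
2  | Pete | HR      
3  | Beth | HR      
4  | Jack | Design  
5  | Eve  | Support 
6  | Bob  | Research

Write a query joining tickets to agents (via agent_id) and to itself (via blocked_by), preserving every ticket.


Two LEFT JOINs from the same base table tickets: one to agents via agent_id, one to tickets itself via blocked_by. Both are LEFT so every ticket is preserved.
Match against agents:
  - ticket 1 (Race condition): agent_id=6 -> matches Bob
  - ticket 2 (Memory leak): agent_id=NULL, no match -> kept with NULL
  - ticket 3 (Stale cache): agent_id=1 -> matches Zoe
  - ticket 4 (Off by one): agent_id=NULL, no match -> kept with NULL
  - ticket 5 (Broken link): agent_id=6 -> matches Bob
  - ticket 6 (Null pointer): agent_id=4 -> matches Jack
Match against tickets (self):
  - ticket 1 (Race condition): blocked_by=NULL -> NULL
  - ticket 2 (Memory leak): blocked_by=1 -> Race condition
  - ticket 3 (Stale cache): blocked_by=2 -> Memory leak
  - ticket 4 (Off by one): blocked_by=2 -> Memory leak
  - ticket 5 (Broken link): blocked_by=NULL -> NULL
  - ticket 6 (Null pointer): blocked_by=5 -> Broken link

SQL:
SELECT a.title, b.name AS agent, c.title AS blocked_by
FROM tickets a
LEFT JOIN agents b ON a.agent_id = b.id
LEFT JOIN tickets c ON a.blocked_by = c.id

Result:
title          | agent | blocked_by    
---------------+-------+---------------
Race condition | Bob   | NULL          
Memory leak    | NULL  | Race condition
Stale cache    | Zoe   | Memory leak   
Off by one     | NULL  | Memory leak   
Broken link    | Bob   | NULL          
Null pointer   | Jack  | Broken link   


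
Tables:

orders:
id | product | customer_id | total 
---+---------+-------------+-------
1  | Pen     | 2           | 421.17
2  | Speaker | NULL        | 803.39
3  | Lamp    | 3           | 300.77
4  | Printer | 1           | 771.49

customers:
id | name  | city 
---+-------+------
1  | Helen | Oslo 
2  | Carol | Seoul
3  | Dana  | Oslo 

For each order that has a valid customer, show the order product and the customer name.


INNER JOIN keeps only orders rows whose customer_id matches an id in customers. Walk through each order:
  - order 1 (Pen): customer_id=2 -> matches Carol
  - order 2 (Speaker): customer_id=NULL, no match -> dropped
  - order 3 (Lamp): customer_id=3 -> matches Dana
  - order 4 (Printer): customer_id=1 -> matches Helen
So 1 of 4 rows is dropped.

SQL:
SELECT a.product, b.name AS customer
FROM orders a
INNER JOIN customers b ON a.customer_id = b.id

Result:
product | customer
--------+---------
Pen     | Carol   
Lamp    | Dana    
Printer | Helen   


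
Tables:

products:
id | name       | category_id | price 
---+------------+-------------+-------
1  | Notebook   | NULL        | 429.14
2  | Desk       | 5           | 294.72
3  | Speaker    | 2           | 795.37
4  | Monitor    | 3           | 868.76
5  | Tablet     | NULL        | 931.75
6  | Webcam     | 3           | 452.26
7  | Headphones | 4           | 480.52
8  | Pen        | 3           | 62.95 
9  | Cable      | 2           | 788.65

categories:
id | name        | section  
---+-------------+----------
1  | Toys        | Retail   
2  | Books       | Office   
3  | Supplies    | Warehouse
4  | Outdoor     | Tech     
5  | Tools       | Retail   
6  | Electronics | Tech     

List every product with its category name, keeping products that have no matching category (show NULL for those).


LEFT JOIN keeps every row from products (the left table); where category_id has no match in categories, the category columns become NULL. Walk through each product:
  - product 1 (Notebook): category_id=NULL, no match -> kept with NULL
  - product 2 (Desk): category_id=5 -> matches Tools
  - product 3 (Speaker): category_id=2 -> matches Books
  - product 4 (Monitor): category_id=3 -> matches Supplies
  - product 5 (Tablet): category_id=NULL, no match -> kept with NULL
  - product 6 (Webcam): category_id=3 -> matches Supplies
  - product 7 (Headphones): category_id=4 -> matches Outdoor
  - product 8 (Pen): category_id=3 -> matches Supplies
  - product 9 (Cable): category_id=2 -> matches Books
All 9 rows appear; 2 have NULL category.

SQL:
SELECT a.name, b.name AS category
FROM products a
LEFT JOIN categories b ON a.category_id = b.id

Result:
name       | category
-----------+---------
Notebook   | NULL    
Desk       | Tools   
Speaker    | Books   
Monitor    | Supplies
Tablet     | NULL    
Webcam     | Supplies
Headphones | Outdoor 
Pen        | Supplies
Cable      | Books   


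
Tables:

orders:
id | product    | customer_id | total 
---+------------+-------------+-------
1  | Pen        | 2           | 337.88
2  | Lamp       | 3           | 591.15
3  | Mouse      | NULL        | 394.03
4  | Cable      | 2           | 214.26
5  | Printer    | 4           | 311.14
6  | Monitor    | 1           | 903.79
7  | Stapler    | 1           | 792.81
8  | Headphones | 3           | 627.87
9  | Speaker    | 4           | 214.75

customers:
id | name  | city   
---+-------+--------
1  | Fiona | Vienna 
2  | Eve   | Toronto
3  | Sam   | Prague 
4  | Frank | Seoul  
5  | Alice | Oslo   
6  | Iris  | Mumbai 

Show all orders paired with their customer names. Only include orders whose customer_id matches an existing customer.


INNER JOIN keeps only orders rows whose customer_id matches an id in customers. Walk through each order:
  - order 1 (Pen): customer_id=2 -> matches Eve
  - order 2 (Lamp): customer_id=3 -> matches Sam
  - order 3 (Mouse): customer_id=NULL, no match -> dropped
  - order 4 (Cable): customer_id=2 -> matches Eve
  - order 5 (Printer): customer_id=4 -> matches Frank
  - order 6 (Monitor): customer_id=1 -> matches Fiona
  - order 7 (Stapler): customer_id=1 -> matches Fiona
  - order 8 (Headphones): customer_id=3 -> matches Sam
  - order 9 (Speaker): customer_id=4 -> matches Frank
So 1 of 9 rows is dropped.

SQL:
SELECT a.product, b.name AS customer
FROM orders a
INNER JOIN customers b ON a.customer_id = b.id

Result:
product    | customer
-----------+---------
Pen        | Eve     
Lamp       | Sam     
Cable      | Eve     
Printer    | Frank   
Monitor    | Fiona   
Stapler    | Fiona   
Headphones | Sam     
Speaker    | Frank   


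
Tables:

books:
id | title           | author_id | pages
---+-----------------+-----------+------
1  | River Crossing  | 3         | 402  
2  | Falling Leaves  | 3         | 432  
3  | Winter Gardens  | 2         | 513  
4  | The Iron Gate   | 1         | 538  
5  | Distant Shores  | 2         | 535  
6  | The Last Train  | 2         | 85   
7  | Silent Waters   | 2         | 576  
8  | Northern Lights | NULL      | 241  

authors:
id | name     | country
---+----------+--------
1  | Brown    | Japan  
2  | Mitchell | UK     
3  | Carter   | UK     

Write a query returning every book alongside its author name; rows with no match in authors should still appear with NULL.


LEFT JOIN keeps every row from books (the left table); where author_id has no match in authors, the author columns become NULL. Walk through each book:
  - book 1 (River Crossing): author_id=3 -> matches Carter
  - book 2 (Falling Leaves): author_id=3 -> matches Carter
  - book 3 (Winter Gardens): author_id=2 -> matches Mitchell
  - book 4 (The Iron Gate): author_id=1 -> matches Brown
  - book 5 (Distant Shores): author_id=2 -> matches Mitchell
  - book 6 (The Last Train): author_id=2 -> matches Mitchell
  - book 7 (Silent Waters): author_id=2 -> matches Mitchell
  - book 8 (Northern Lights): author_id=NULL, no match -> kept with NULL
All 8 rows appear; 1 has NULL author.

SQL:
SELECT a.title, b.name AS author
FROM books a
LEFT JOIN authors b ON a.author_id = b.id

Result:
title           | author  
----------------+---------
River Crossing  | Carter  
Falling Leaves  | Carter  
Winter Gardens  | Mitchell
The Iron Gate   | Brown   
Distant Shores  | Mitchell
The Last Train  | Mitchell
Silent Waters   | Mitchell
Northern Lights | NULL    


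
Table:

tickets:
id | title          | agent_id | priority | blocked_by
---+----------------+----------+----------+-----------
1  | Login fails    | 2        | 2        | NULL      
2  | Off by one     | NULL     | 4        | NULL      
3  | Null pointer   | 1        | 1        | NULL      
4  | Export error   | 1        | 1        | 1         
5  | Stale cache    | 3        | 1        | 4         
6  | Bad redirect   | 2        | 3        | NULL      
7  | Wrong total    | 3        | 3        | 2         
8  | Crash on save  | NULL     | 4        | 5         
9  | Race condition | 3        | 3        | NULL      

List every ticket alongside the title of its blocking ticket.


This is a self-join: tickets is joined to a second copy of itself, matching each row's blocked_by to another row's id. Use LEFT JOIN so rows with blocked_by=NULL are kept.
  - ticket 1 (Login fails): blocked_by=NULL -> NULL
  - ticket 2 (Off by one): blocked_by=NULL -> NULL
  - ticket 3 (Null pointer): blocked_by=NULL -> NULL
  - ticket 4 (Export error): blocked_by=1 -> Login fails
  - ticket 5 (Stale cache): blocked_by=4 -> Export error
  - ticket 6 (Bad redirect): blocked_by=NULL -> NULL
  - ticket 7 (Wrong total): blocked_by=2 -> Off by one
  - ticket 8 (Crash on save): blocked_by=5 -> Stale cache
  - ticket 9 (Race condition): blocked_by=NULL -> NULL

SQL:
SELECT a.title AS item, b.title AS blocked_by
FROM tickets a
LEFT JOIN tickets b ON a.blocked_by = b.id

Result:
item           | blocked_by  
---------------+-------------
Login fails    | NULL        
Off by one     | NULL        
Null pointer   | NULL        
Export error   | Login fails 
Stale cache    | Export error
Bad redirect   | NULL        
Wrong total    | Off by one  
Crash on save  | Stale cache 
Race condition | NULL        
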